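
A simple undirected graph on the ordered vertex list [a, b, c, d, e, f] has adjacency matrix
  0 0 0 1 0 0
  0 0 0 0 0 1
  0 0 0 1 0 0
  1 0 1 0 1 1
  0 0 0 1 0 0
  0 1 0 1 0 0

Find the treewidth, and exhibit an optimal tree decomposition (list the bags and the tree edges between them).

Treewidth 1.
Bags: B1 = {d, e}  B2 = {a, d}  B3 = {c, d}  B4 = {d, f}  B5 = {b, f}
Tree: B1–B2, B1–B3, B2–B4, B4–B5

The largest bag has 2 vertices, giving width 1; this decomposition certifies tw(G) ≤ 1. Any graph with an edge has treewidth ≥ 1, and G has the edge d–e. The upper and lower bounds meet at 1, so that is the treewidth.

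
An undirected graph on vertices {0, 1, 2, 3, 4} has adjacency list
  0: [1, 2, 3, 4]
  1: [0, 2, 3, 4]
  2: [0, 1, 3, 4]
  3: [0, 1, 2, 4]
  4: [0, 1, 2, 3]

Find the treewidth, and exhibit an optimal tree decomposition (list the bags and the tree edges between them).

Treewidth 4.
One optimal decomposition is:
Bags: B1 = {0, 1, 2, 3, 4}
Tree: (single bag)

A single bag containing all 5 vertices is trivially a valid decomposition of width 4. On the other hand G contains the 5-clique {0, 1, 2, 3, 4}. A clique must lie in a single bag of any decomposition, so no decomposition can have width below 4. Hence tw(G) = 4 exactly.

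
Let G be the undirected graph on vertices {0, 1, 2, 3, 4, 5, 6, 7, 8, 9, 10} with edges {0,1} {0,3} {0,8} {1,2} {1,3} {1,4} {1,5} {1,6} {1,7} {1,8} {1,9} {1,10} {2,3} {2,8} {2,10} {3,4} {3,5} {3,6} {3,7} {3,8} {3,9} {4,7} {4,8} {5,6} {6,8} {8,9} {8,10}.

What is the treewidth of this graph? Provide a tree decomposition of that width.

Treewidth 3.
One optimal decomposition is:
Bags: B1 = {1, 2, 3, 8}  B2 = {1, 3, 4, 8}  B3 = {1, 3, 6, 8}  B4 = {0, 1, 3, 8}  B5 = {1, 3, 4, 7}  B6 = {1, 3, 8, 9}  B7 = {1, 3, 5, 6}  B8 = {1, 2, 8, 10}
Tree: B1–B2, B2–B3, B3–B4, B2–B5, B1–B6, B3–B7, B1–B8

Each bag holds 4 vertices, so the decomposition has width 3, which upper-bounds the treewidth. On the other hand G contains the 4-clique {1, 2, 8, 10}. A clique must lie in a single bag of any decomposition, so no decomposition can have width below 3. Therefore the treewidth is 3.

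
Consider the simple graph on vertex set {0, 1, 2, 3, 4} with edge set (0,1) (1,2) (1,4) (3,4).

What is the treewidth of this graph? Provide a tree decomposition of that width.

Treewidth 1.
One optimal decomposition is:
Bags: B1 = {0, 1}  B2 = {1, 4}  B3 = {3, 4}  B4 = {1, 2}
Tree: B1–B2, B2–B3, B2–B4

Every bag has size at most 2, so the width is 2 − 1 = 1 and tw(G) ≤ 1. Since G has at least one edge (e.g. 0–1), it is not an edgeless graph, so tw(G) ≥ 1. Combining the bounds, tw(G) = 1.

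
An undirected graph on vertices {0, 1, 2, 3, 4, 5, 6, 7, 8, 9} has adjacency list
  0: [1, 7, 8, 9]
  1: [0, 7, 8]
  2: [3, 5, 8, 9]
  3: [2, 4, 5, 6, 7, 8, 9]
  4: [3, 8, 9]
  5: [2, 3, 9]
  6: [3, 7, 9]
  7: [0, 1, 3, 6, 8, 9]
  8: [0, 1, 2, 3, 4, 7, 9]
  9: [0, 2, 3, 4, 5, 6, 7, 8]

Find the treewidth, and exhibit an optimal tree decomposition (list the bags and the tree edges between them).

Every bag has size at most 4, so the width is 4 − 1 = 3 and tw(G) ≤ 3. Conversely, {0, 1, 7, 8} is a clique of size 4, and the vertices of any clique must share a bag in every tree decomposition; so some bag has ≥ 4 vertices and tw(G) ≥ 3. Therefore the treewidth is 3.

Treewidth 3.
Bags: B1 = {2, 3, 8, 9}  B2 = {3, 4, 8, 9}  B3 = {3, 7, 8, 9}  B4 = {3, 6, 7, 9}  B5 = {0, 7, 8, 9}  B6 = {2, 3, 5, 9}  B7 = {0, 1, 7, 8}
Tree: B1–B2, B2–B3, B3–B4, B3–B5, B1–B6, B5–B7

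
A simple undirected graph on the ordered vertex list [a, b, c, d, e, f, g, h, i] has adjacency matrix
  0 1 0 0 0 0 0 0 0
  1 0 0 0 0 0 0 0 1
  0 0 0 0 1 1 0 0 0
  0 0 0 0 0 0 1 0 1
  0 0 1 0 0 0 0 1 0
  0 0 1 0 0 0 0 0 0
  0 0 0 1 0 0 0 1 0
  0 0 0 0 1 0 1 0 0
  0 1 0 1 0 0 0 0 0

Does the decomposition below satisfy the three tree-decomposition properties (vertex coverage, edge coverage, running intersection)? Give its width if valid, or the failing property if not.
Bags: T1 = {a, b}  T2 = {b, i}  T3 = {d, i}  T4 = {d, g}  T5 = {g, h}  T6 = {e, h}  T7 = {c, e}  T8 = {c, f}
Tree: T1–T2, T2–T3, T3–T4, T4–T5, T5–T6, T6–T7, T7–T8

Vertex coverage: the bags together contain {a, b, c, d, e, f, g, h, i}, the full vertex set. Edge coverage: each edge of G has both endpoints in at least one bag. Running intersection: for every vertex, the bags containing it form a connected subtree. All three properties hold, so this is a valid tree decomposition of width max|bag| − 1 = 1, and hence tw(G) ≤ 1.

Yes; width 1.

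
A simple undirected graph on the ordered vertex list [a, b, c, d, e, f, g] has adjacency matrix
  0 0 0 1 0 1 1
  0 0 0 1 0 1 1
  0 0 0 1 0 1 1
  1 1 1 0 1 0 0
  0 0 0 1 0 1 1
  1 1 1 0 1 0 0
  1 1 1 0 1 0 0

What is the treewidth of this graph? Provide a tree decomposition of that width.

Each bag holds 4 vertices, so the decomposition has width 3, which upper-bounds the treewidth. For the lower bound: the 4 vertex sets {b,g}, {c,d}, {f}, {e} are disjoint, each induces a connected subgraph, and every pair is joined by at least one edge of G. Contracting each set to a single vertex therefore yields K_{4} as a minor, and since treewidth is minor-monotone, tw(G) ≥ tw(K_{4}) = 3. The upper and lower bounds meet at 3, so that is the treewidth.

Treewidth 3.
One optimal decomposition is:
Bags: B1 = {b, d, f, g}  B2 = {c, d, f, g}  B3 = {d, e, f, g}  B4 = {a, d, f, g}
Tree: B1–B2, B2–B3, B3–B4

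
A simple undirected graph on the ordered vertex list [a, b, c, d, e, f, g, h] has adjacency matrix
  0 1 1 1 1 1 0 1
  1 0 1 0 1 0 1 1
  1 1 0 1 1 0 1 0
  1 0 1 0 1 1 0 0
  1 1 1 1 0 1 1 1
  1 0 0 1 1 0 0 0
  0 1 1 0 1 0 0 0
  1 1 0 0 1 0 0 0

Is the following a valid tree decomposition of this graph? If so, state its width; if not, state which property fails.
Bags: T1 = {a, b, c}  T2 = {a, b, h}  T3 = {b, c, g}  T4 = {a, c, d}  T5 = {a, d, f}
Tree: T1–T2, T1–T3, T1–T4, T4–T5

A tree decomposition must satisfy three properties: every vertex lies in some bag; for every edge, both endpoints lie together in some bag; and for every vertex, the bags containing it form a connected subtree. Here vertex e appears in no bag, so the decomposition is invalid.

No — vertex e appears in no bag.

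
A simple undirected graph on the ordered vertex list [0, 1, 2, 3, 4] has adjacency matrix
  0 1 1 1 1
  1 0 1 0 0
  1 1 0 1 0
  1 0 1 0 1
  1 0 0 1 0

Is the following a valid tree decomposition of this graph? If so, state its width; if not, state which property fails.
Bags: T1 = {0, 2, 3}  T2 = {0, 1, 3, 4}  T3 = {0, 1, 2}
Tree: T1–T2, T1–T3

A tree decomposition must satisfy three properties: every vertex lies in some bag; for every edge, both endpoints lie together in some bag; and for every vertex, the bags containing it form a connected subtree. Here bags containing vertex 1 are not connected in the tree, so the decomposition is invalid.

No — bags containing vertex 1 are not connected in the tree.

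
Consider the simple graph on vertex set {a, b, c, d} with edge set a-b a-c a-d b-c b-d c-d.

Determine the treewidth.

3

A width-3 tree decomposition is:
Bags: B1 = {a, b, c, d}
Tree: (single bag)
With just one bag of size 4, the width is 4 − 1 = 3, so tw(G) ≤ 3. On the other hand G contains the 4-clique {a, b, c, d}. A clique must lie in a single bag of any decomposition, so no decomposition can have width below 3. The upper and lower bounds meet at 3, so that is the treewidth.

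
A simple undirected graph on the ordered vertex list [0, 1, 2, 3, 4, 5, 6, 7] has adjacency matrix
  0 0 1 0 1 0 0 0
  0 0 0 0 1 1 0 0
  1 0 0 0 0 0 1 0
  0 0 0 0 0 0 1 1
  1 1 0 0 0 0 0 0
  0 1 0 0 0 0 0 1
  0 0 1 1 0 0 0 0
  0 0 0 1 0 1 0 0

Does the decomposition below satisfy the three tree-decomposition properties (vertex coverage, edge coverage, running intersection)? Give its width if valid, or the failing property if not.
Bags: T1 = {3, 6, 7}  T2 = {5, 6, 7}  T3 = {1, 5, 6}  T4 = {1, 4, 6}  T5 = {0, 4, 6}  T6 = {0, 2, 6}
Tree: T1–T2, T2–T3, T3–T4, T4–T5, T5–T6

Yes; width 2.

Every vertex of G appears in some bag (union = {0, 1, 2, 3, 4, 5, 6, 7}); every edge is covered by a bag; and for each vertex v the set of bags containing v is connected in the bag tree. The decomposition is therefore valid. The largest bag has 3 vertices, so the width is 2.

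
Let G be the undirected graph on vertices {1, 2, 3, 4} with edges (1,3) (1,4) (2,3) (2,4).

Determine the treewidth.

A width-2 tree decomposition is:
Bags: B1 = {1, 3, 4}  B2 = {2, 3, 4}
Tree: B1–B2
The largest bag has 3 vertices, giving width 2; this decomposition certifies tw(G) ≤ 2. For the lower bound, G contains the cycle 3–1–4–2–3, so G is not a forest; only forests have treewidth ≤ 1, hence tw(G) ≥ 2. Therefore the treewidth is 2.

2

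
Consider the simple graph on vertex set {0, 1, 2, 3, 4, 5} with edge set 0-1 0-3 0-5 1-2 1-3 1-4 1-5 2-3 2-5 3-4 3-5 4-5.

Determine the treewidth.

A width-3 tree decomposition is:
Bags: B1 = {1, 3, 4, 5}  B2 = {0, 1, 3, 5}  B3 = {1, 2, 3, 5}
Tree: B1–B2, B1–B3
Every bag has size at most 4, so the width is 4 − 1 = 3 and tw(G) ≤ 3. On the other hand G contains the 4-clique {0, 1, 3, 5}. A clique must lie in a single bag of any decomposition, so no decomposition can have width below 3. Hence tw(G) = 3 exactly.

3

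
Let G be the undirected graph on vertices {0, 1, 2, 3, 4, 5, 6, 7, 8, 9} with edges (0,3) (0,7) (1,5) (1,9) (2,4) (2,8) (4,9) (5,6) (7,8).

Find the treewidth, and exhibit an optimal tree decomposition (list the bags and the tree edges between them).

Treewidth 1.
One such decomposition:
Bags: B1 = {5, 6}  B2 = {1, 5}  B3 = {1, 9}  B4 = {4, 9}  B5 = {2, 4}  B6 = {2, 8}  B7 = {7, 8}  B8 = {0, 7}  B9 = {0, 3}
Tree: B1–B2, B2–B3, B3–B4, B4–B5, B5–B6, B6–B7, B7–B8, B8–B9

Every bag has size at most 2, so the width is 2 − 1 = 1 and tw(G) ≤ 1. Any graph with an edge has treewidth ≥ 1, and G has the edge 6–5. The upper and lower bounds meet at 1, so that is the treewidth.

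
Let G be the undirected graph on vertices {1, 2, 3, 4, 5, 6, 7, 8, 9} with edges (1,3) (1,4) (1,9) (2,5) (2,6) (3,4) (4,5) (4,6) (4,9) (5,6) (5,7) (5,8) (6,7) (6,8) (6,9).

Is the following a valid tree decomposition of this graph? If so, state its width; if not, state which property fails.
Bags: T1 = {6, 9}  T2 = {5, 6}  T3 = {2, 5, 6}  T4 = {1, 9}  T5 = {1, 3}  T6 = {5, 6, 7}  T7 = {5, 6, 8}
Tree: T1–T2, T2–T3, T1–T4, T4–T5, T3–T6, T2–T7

A tree decomposition must satisfy three properties: every vertex lies in some bag; for every edge, both endpoints lie together in some bag; and for every vertex, the bags containing it form a connected subtree. Here vertex 4 appears in no bag, so the decomposition is invalid.

No — vertex 4 appears in no bag.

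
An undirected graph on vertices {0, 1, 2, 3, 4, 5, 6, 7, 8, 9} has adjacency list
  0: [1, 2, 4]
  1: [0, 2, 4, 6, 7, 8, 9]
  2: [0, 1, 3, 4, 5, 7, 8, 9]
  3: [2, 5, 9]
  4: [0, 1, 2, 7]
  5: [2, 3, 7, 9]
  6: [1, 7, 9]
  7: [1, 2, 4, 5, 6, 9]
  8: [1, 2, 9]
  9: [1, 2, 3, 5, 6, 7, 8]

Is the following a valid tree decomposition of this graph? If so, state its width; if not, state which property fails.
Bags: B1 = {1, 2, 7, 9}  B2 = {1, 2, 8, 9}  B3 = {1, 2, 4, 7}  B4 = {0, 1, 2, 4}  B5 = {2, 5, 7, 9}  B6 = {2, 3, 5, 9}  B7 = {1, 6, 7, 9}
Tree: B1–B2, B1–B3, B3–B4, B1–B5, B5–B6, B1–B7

Checking the three conditions: (i) the bags cover all of {0, 1, 2, 3, 4, 5, 6, 7, 8, 9}; (ii) for each edge, some bag contains both endpoints; (iii) the bags containing any fixed vertex form a subtree. All hold, so the decomposition is valid with width 4 − 1 = 3.

Yes; width 3.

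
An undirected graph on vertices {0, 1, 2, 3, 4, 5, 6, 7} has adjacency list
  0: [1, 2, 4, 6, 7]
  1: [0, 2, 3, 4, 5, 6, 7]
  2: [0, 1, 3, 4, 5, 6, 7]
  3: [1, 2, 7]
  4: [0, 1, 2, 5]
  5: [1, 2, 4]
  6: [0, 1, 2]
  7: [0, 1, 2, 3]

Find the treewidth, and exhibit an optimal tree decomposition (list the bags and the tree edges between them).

Treewidth 3.
One optimal decomposition is:
Bags: B1 = {0, 1, 2, 4}  B2 = {0, 1, 2, 7}  B3 = {1, 2, 4, 5}  B4 = {1, 2, 3, 7}  B5 = {0, 1, 2, 6}
Tree: B1–B2, B1–B3, B2–B4, B1–B5

Every bag has size at most 4, so the width is 4 − 1 = 3 and tw(G) ≤ 3. Conversely, {0, 1, 2, 4} is a clique of size 4, and the vertices of any clique must share a bag in every tree decomposition; so some bag has ≥ 4 vertices and tw(G) ≥ 3. Hence tw(G) = 3 exactly.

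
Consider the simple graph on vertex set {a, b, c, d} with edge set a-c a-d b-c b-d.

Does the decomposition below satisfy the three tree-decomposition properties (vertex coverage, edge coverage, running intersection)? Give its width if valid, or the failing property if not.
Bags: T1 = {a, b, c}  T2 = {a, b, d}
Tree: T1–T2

Every vertex of G appears in some bag (union = {a, b, c, d}); every edge is covered by a bag; and for each vertex v the set of bags containing v is connected in the bag tree. The decomposition is therefore valid. The largest bag has 3 vertices, so the width is 2.

Yes; width 2.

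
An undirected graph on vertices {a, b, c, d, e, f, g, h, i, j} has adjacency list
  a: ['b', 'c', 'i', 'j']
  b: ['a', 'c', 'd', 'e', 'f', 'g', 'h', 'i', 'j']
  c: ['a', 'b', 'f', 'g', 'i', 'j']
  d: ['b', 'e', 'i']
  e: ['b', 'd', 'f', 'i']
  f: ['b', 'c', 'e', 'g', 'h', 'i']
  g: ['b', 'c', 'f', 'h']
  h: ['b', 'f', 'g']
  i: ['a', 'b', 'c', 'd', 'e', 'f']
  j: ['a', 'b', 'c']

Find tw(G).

A width-3 tree decomposition is:
Bags: B1 = {a, b, c, i}  B2 = {b, c, f, i}  B3 = {a, b, c, j}  B4 = {b, e, f, i}  B5 = {b, c, f, g}  B6 = {b, f, g, h}  B7 = {b, d, e, i}
Tree: B1–B2, B1–B3, B2–B4, B2–B5, B5–B6, B4–B7
The largest bag has 4 vertices, giving width 3; this decomposition certifies tw(G) ≤ 3. For the lower bound, the 4 vertices {b, d, e, i} are pairwise adjacent, and any tree decomposition puts a clique entirely inside one bag — forcing width ≥ 3. Combining the bounds, tw(G) = 3.

3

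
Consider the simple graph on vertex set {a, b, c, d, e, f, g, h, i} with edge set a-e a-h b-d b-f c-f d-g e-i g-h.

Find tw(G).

A width-1 tree decomposition is:
Bags: B1 = {c, f}  B2 = {b, f}  B3 = {b, d}  B4 = {d, g}  B5 = {g, h}  B6 = {a, h}  B7 = {a, e}  B8 = {e, i}
Tree: B1–B2, B2–B3, B3–B4, B4–B5, B5–B6, B6–B7, B7–B8
The largest bag has 2 vertices, giving width 1; this decomposition certifies tw(G) ≤ 1. G has an edge, so its treewidth is at least 1. Therefore the treewidth is 1.

1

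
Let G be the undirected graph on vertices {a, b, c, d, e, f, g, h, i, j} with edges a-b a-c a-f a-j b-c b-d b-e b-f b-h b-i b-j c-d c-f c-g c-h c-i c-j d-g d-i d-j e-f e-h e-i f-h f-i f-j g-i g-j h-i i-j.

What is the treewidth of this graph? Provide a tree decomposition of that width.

Treewidth 4.
One such decomposition:
Bags: B1 = {b, c, f, i, j}  B2 = {b, c, f, h, i}  B3 = {a, b, c, f, j}  B4 = {b, e, f, h, i}  B5 = {b, c, d, i, j}  B6 = {c, d, g, i, j}
Tree: B1–B2, B1–B3, B2–B4, B1–B5, B5–B6

The largest bag has 5 vertices, giving width 4; this decomposition certifies tw(G) ≤ 4. For the lower bound, the 5 vertices {c, d, g, i, j} are pairwise adjacent, and any tree decomposition puts a clique entirely inside one bag — forcing width ≥ 4. Combining the bounds, tw(G) = 4.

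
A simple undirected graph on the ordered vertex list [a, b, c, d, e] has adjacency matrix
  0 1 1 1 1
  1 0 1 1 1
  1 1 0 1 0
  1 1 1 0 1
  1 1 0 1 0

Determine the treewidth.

A width-3 tree decomposition is:
Bags: B1 = {a, b, c, d}  B2 = {a, b, d, e}
Tree: B1–B2
Every bag has size at most 4, so the width is 4 − 1 = 3 and tw(G) ≤ 3. Conversely, {a, b, d, e} is a clique of size 4, and the vertices of any clique must share a bag in every tree decomposition; so some bag has ≥ 4 vertices and tw(G) ≥ 3. Therefore the treewidth is 3.

3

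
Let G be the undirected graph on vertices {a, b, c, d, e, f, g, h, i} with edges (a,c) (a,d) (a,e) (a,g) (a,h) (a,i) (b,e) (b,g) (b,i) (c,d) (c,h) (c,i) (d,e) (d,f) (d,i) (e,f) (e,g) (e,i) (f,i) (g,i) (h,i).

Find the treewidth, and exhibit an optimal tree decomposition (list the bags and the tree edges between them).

Treewidth 3.
Bags: B1 = {a, d, e, i}  B2 = {a, c, d, i}  B3 = {a, c, h, i}  B4 = {a, e, g, i}  B5 = {b, e, g, i}  B6 = {d, e, f, i}
Tree: B1–B2, B2–B3, B1–B4, B4–B5, B1–B6

Every bag has size at most 4, so the width is 4 − 1 = 3 and tw(G) ≤ 3. For the lower bound, the 4 vertices {a, d, e, i} are pairwise adjacent, and any tree decomposition puts a clique entirely inside one bag — forcing width ≥ 3. The upper and lower bounds meet at 3, so that is the treewidth.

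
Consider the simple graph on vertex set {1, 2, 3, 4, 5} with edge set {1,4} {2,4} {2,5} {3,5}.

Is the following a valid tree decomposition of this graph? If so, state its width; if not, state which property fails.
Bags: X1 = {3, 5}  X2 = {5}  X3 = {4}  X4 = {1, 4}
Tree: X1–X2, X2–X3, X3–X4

No — vertex 2 appears in no bag.

A tree decomposition must satisfy three properties: every vertex lies in some bag; for every edge, both endpoints lie together in some bag; and for every vertex, the bags containing it form a connected subtree. Here vertex 2 appears in no bag, so the decomposition is invalid.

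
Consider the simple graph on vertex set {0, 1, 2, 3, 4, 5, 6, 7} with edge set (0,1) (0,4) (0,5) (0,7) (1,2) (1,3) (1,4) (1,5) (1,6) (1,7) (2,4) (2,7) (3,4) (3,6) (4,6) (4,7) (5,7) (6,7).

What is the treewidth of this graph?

A width-3 tree decomposition is:
Bags: B1 = {1, 3, 4, 6}  B2 = {1, 4, 6, 7}  B3 = {0, 1, 4, 7}  B4 = {1, 2, 4, 7}  B5 = {0, 1, 5, 7}
Tree: B1–B2, B2–B3, B3–B4, B3–B5
Each bag holds 4 vertices, so the decomposition has width 3, which upper-bounds the treewidth. Conversely, {1, 3, 4, 6} is a clique of size 4, and the vertices of any clique must share a bag in every tree decomposition; so some bag has ≥ 4 vertices and tw(G) ≥ 3. The upper and lower bounds meet at 3, so that is the treewidth.

3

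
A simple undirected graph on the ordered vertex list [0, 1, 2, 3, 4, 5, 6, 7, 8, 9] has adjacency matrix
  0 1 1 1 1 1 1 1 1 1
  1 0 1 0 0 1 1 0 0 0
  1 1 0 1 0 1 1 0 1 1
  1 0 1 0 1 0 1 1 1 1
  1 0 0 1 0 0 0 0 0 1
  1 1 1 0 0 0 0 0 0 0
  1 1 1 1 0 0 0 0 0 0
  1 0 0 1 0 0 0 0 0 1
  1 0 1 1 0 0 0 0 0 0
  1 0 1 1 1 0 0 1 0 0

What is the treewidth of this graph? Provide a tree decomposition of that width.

Treewidth 3.
One such decomposition:
Bags: B1 = {0, 2, 3, 9}  B2 = {0, 2, 3, 6}  B3 = {0, 3, 4, 9}  B4 = {0, 1, 2, 6}  B5 = {0, 2, 3, 8}  B6 = {0, 1, 2, 5}  B7 = {0, 3, 7, 9}
Tree: B1–B2, B1–B3, B2–B4, B2–B5, B4–B6, B1–B7

Each bag holds 4 vertices, so the decomposition has width 3, which upper-bounds the treewidth. On the other hand G contains the 4-clique {0, 1, 2, 5}. A clique must lie in a single bag of any decomposition, so no decomposition can have width below 3. Hence tw(G) = 3 exactly.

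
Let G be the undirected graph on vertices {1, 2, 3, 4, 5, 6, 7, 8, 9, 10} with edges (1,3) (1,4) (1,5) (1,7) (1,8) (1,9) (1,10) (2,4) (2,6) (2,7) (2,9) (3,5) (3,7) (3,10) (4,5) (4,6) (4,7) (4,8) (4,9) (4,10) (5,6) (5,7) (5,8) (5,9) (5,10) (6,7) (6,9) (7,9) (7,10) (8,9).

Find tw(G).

A width-4 tree decomposition is:
Bags: B1 = {1, 4, 5, 7, 9}  B2 = {4, 5, 6, 7, 9}  B3 = {2, 4, 6, 7, 9}  B4 = {1, 4, 5, 7, 10}  B5 = {1, 4, 5, 8, 9}  B6 = {1, 3, 5, 7, 10}
Tree: B1–B2, B2–B3, B1–B4, B1–B5, B4–B6
Every bag has size at most 5, so the width is 5 − 1 = 4 and tw(G) ≤ 4. On the other hand G contains the 5-clique {1, 3, 5, 7, 10}. A clique must lie in a single bag of any decomposition, so no decomposition can have width below 4. The upper and lower bounds meet at 4, so that is the treewidth.

4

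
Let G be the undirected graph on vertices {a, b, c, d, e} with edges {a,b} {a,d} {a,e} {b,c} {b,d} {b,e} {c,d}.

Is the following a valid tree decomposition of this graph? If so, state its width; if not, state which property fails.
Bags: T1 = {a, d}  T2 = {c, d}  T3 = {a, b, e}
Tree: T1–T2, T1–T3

A tree decomposition must satisfy three properties: every vertex lies in some bag; for every edge, both endpoints lie together in some bag; and for every vertex, the bags containing it form a connected subtree. Here edge (b,d) lies in no bag, so the decomposition is invalid.

No — edge (b,d) lies in no bag.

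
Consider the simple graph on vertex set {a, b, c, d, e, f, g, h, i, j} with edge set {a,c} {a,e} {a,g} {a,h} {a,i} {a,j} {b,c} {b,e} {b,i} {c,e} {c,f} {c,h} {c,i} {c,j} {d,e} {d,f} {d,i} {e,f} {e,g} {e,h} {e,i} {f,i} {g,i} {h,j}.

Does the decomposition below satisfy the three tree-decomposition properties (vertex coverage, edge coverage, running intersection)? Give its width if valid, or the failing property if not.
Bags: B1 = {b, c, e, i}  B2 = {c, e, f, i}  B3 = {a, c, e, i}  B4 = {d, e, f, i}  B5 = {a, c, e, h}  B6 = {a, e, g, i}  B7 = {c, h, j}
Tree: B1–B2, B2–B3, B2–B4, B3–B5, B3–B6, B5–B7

No — edge (a,j) lies in no bag.

A tree decomposition must satisfy three properties: every vertex lies in some bag; for every edge, both endpoints lie together in some bag; and for every vertex, the bags containing it form a connected subtree. Here edge (a,j) lies in no bag, so the decomposition is invalid.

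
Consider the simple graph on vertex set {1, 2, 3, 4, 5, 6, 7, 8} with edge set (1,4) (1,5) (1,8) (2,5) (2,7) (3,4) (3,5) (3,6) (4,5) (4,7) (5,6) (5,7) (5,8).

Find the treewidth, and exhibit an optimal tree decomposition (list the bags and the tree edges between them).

Each bag holds 3 vertices, so the decomposition has width 2, which upper-bounds the treewidth. For the lower bound, the 3 vertices {1, 5, 8} are pairwise adjacent, and any tree decomposition puts a clique entirely inside one bag — forcing width ≥ 2. The upper and lower bounds meet at 2, so that is the treewidth.

Treewidth 2.
One such decomposition:
Bags: B1 = {1, 5, 8}  B2 = {1, 4, 5}  B3 = {3, 4, 5}  B4 = {4, 5, 7}  B5 = {2, 5, 7}  B6 = {3, 5, 6}
Tree: B1–B2, B2–B3, B3–B4, B4–B5, B3–B6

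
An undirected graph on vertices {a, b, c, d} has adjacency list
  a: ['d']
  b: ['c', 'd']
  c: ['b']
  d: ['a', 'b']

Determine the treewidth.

A width-1 tree decomposition is:
Bags: B1 = {b, d}  B2 = {b, c}  B3 = {a, d}
Tree: B1–B2, B1–B3
Every bag has size at most 2, so the width is 2 − 1 = 1 and tw(G) ≤ 1. Since G has at least one edge (e.g. d–b), it is not an edgeless graph, so tw(G) ≥ 1. Hence tw(G) = 1 exactly.

1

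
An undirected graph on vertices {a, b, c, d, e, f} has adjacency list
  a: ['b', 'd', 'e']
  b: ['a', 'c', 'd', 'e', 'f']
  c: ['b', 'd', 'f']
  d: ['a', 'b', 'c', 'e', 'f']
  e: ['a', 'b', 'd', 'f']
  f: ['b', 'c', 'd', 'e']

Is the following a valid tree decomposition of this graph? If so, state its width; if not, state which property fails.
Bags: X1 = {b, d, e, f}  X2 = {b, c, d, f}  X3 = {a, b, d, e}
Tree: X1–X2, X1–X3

Vertex coverage: the bags together contain {a, b, c, d, e, f}, the full vertex set. Edge coverage: each edge of G has both endpoints in at least one bag. Running intersection: for every vertex, the bags containing it form a connected subtree. All three properties hold, so this is a valid tree decomposition of width max|bag| − 1 = 3, and hence tw(G) ≤ 3.

Yes; width 3.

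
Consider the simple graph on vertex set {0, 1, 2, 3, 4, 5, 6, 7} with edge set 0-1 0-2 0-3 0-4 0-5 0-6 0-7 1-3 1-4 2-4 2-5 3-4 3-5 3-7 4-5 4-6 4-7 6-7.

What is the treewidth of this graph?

3

A width-3 tree decomposition is:
Bags: B1 = {0, 3, 4, 5}  B2 = {0, 3, 4, 7}  B3 = {0, 2, 4, 5}  B4 = {0, 4, 6, 7}  B5 = {0, 1, 3, 4}
Tree: B1–B2, B1–B3, B2–B4, B1–B5
Every bag has size at most 4, so the width is 4 − 1 = 3 and tw(G) ≤ 3. Conversely, {0, 2, 4, 5} is a clique of size 4, and the vertices of any clique must share a bag in every tree decomposition; so some bag has ≥ 4 vertices and tw(G) ≥ 3. Therefore the treewidth is 3.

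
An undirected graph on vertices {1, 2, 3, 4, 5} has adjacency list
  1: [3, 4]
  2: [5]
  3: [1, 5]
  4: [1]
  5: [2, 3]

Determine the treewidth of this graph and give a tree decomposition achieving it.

Treewidth 1.
One such decomposition:
Bags: B1 = {3, 5}  B2 = {2, 5}  B3 = {1, 3}  B4 = {1, 4}
Tree: B1–B2, B1–B3, B3–B4

Every bag has size at most 2, so the width is 2 − 1 = 1 and tw(G) ≤ 1. Any graph with an edge has treewidth ≥ 1, and G has the edge 3–5. Combining the bounds, tw(G) = 1.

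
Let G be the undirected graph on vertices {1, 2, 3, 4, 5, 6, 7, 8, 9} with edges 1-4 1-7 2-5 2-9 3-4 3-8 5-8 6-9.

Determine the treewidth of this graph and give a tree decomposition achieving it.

Treewidth 1.
One optimal decomposition is:
Bags: B1 = {6, 9}  B2 = {2, 9}  B3 = {2, 5}  B4 = {5, 8}  B5 = {3, 8}  B6 = {3, 4}  B7 = {1, 4}  B8 = {1, 7}
Tree: B1–B2, B2–B3, B3–B4, B4–B5, B5–B6, B6–B7, B7–B8

Every bag has size at most 2, so the width is 2 − 1 = 1 and tw(G) ≤ 1. Any graph with an edge has treewidth ≥ 1, and G has the edge 6–9. Combining the bounds, tw(G) = 1.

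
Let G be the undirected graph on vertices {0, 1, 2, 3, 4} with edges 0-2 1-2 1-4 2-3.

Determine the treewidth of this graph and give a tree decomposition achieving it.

Every bag has size at most 2, so the width is 2 − 1 = 1 and tw(G) ≤ 1. Any graph with an edge has treewidth ≥ 1, and G has the edge 2–1. Therefore the treewidth is 1.

Treewidth 1.
One such decomposition:
Bags: B1 = {1, 2}  B2 = {0, 2}  B3 = {1, 4}  B4 = {2, 3}
Tree: B1–B2, B1–B3, B1–B4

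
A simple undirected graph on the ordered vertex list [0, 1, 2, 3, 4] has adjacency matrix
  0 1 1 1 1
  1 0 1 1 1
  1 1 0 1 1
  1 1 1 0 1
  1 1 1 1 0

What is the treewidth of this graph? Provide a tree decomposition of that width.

A single bag containing all 5 vertices is trivially a valid decomposition of width 4. For the lower bound, the 5 vertices {0, 1, 2, 3, 4} are pairwise adjacent, and any tree decomposition puts a clique entirely inside one bag — forcing width ≥ 4. Combining the bounds, tw(G) = 4.

Treewidth 4.
One optimal decomposition is:
Bags: B1 = {0, 1, 2, 3, 4}
Tree: (single bag)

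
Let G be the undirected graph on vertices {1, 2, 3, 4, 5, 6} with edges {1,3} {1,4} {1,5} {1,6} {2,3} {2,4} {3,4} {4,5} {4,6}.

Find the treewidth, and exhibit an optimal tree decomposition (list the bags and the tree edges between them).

Every bag has size at most 3, so the width is 3 − 1 = 2 and tw(G) ≤ 2. For the lower bound, the 3 vertices {1, 3, 4} are pairwise adjacent, and any tree decomposition puts a clique entirely inside one bag — forcing width ≥ 2. The upper and lower bounds meet at 2, so that is the treewidth.

Treewidth 2.
Bags: B1 = {1, 4, 6}  B2 = {1, 4, 5}  B3 = {1, 3, 4}  B4 = {2, 3, 4}
Tree: B1–B2, B1–B3, B3–B4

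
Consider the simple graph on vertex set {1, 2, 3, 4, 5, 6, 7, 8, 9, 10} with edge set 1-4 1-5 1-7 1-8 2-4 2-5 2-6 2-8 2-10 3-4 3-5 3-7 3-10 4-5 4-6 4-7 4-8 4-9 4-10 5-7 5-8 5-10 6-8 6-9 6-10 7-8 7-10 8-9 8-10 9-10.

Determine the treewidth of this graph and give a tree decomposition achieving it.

Each bag holds 5 vertices, so the decomposition has width 4, which upper-bounds the treewidth. For the lower bound, the 5 vertices {1, 4, 5, 7, 8} are pairwise adjacent, and any tree decomposition puts a clique entirely inside one bag — forcing width ≥ 4. Therefore the treewidth is 4.

Treewidth 4.
Bags: B1 = {2, 4, 6, 8, 10}  B2 = {4, 6, 8, 9, 10}  B3 = {2, 4, 5, 8, 10}  B4 = {4, 5, 7, 8, 10}  B5 = {3, 4, 5, 7, 10}  B6 = {1, 4, 5, 7, 8}
Tree: B1–B2, B1–B3, B3–B4, B4–B5, B4–B6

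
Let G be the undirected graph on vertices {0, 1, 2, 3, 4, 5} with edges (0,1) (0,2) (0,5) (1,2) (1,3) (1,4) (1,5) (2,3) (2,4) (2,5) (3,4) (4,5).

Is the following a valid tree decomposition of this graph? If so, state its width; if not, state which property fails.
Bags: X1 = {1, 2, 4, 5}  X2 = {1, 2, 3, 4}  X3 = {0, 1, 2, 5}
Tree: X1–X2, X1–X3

Yes; width 3.

Vertex coverage: the bags together contain {0, 1, 2, 3, 4, 5}, the full vertex set. Edge coverage: each edge of G has both endpoints in at least one bag. Running intersection: for every vertex, the bags containing it form a connected subtree. All three properties hold, so this is a valid tree decomposition of width max|bag| − 1 = 3, and hence tw(G) ≤ 3.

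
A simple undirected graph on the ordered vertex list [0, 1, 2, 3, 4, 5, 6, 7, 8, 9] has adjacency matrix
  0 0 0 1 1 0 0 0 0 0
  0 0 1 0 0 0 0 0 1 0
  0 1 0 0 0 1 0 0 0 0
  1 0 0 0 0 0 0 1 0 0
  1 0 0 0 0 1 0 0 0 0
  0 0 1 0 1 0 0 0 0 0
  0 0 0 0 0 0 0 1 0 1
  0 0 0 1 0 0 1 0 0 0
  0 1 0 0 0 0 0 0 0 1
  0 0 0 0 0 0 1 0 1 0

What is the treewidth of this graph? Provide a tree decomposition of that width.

Treewidth 2.
Bags: B1 = {3, 6, 7}  B2 = {3, 6, 9}  B3 = {3, 8, 9}  B4 = {1, 3, 8}  B5 = {1, 2, 3}  B6 = {2, 3, 5}  B7 = {3, 4, 5}  B8 = {0, 3, 4}
Tree: B1–B2, B2–B3, B3–B4, B4–B5, B5–B6, B6–B7, B7–B8

Every bag has size at most 3, so the width is 3 − 1 = 2 and tw(G) ≤ 2. For the lower bound, G contains the cycle 3–7–6–9–8–1–2–5–4–0–3, so G is not a forest; only forests have treewidth ≤ 1, hence tw(G) ≥ 2. Hence tw(G) = 2 exactly.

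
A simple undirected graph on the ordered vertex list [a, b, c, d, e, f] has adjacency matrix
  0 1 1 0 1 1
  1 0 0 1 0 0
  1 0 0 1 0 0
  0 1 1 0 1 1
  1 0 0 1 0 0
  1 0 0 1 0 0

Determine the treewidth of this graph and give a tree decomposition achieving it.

Every bag has size at most 3, so the width is 3 − 1 = 2 and tw(G) ≤ 2. For the lower bound, G contains the cycle f–a–e–d–f, so G is not a forest; only forests have treewidth ≤ 1, hence tw(G) ≥ 2. Combining the bounds, tw(G) = 2.

Treewidth 2.
One optimal decomposition is:
Bags: B1 = {a, d, f}  B2 = {a, d, e}  B3 = {a, b, d}  B4 = {a, c, d}
Tree: B1–B2, B2–B3, B3–B4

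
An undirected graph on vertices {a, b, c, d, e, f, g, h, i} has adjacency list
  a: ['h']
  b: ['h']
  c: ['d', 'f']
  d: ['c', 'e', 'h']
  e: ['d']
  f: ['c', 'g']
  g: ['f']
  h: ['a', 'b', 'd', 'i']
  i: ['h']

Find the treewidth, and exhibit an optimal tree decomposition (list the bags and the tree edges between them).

Treewidth 1.
Bags: B1 = {c, d}  B2 = {d, e}  B3 = {c, f}  B4 = {d, h}  B5 = {b, h}  B6 = {h, i}  B7 = {f, g}  B8 = {a, h}
Tree: B1–B2, B1–B3, B1–B4, B4–B5, B5–B6, B3–B7, B5–B8

Each bag holds 2 vertices, so the decomposition has width 1, which upper-bounds the treewidth. G has an edge, so its treewidth is at least 1. Combining the bounds, tw(G) = 1.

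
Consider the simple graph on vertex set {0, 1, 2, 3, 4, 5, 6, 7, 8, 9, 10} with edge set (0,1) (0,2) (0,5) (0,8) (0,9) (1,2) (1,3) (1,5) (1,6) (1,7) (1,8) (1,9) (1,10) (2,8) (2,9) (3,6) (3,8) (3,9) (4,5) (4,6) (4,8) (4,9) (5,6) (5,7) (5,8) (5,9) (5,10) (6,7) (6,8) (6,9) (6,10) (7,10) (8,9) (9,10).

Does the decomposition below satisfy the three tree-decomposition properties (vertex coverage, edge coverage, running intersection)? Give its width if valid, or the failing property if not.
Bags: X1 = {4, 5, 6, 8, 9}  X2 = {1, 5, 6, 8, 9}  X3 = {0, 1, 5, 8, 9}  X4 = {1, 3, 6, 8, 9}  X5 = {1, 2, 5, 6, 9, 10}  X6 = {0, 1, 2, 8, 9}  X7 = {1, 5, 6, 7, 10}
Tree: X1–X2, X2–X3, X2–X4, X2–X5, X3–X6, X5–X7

No — bags containing vertex 2 are not connected in the tree.

A tree decomposition must satisfy three properties: every vertex lies in some bag; for every edge, both endpoints lie together in some bag; and for every vertex, the bags containing it form a connected subtree. Here bags containing vertex 2 are not connected in the tree, so the decomposition is invalid.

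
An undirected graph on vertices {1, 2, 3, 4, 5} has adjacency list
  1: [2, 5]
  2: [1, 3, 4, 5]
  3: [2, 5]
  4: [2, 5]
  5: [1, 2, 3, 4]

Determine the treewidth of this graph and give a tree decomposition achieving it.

Treewidth 2.
Bags: B1 = {2, 4, 5}  B2 = {1, 2, 5}  B3 = {2, 3, 5}
Tree: B1–B2, B2–B3

Each bag holds 3 vertices, so the decomposition has width 2, which upper-bounds the treewidth. For the lower bound, the 3 vertices {1, 2, 5} are pairwise adjacent, and any tree decomposition puts a clique entirely inside one bag — forcing width ≥ 2. Hence tw(G) = 2 exactly.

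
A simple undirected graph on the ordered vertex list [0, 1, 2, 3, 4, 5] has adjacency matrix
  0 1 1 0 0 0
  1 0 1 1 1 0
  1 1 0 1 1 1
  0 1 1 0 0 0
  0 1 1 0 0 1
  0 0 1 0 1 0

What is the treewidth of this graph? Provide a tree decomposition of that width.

Treewidth 2.
One such decomposition:
Bags: B1 = {0, 1, 2}  B2 = {1, 2, 4}  B3 = {1, 2, 3}  B4 = {2, 4, 5}
Tree: B1–B2, B2–B3, B2–B4

Each bag holds 3 vertices, so the decomposition has width 2, which upper-bounds the treewidth. For the lower bound, the 3 vertices {0, 1, 2} are pairwise adjacent, and any tree decomposition puts a clique entirely inside one bag — forcing width ≥ 2. Hence tw(G) = 2 exactly.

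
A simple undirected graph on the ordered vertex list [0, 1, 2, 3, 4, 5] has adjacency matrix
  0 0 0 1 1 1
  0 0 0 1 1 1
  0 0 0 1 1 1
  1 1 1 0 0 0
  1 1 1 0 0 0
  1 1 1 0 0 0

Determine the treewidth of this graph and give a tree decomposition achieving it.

Every bag has size at most 4, so the width is 4 − 1 = 3 and tw(G) ≤ 3. For the lower bound: the 4 vertex sets {2,4}, {0,3}, {5}, {1} are disjoint, each induces a connected subgraph, and every pair is joined by at least one edge of G. Contracting each set to a single vertex therefore yields K_{4} as a minor, and since treewidth is minor-monotone, tw(G) ≥ tw(K_{4}) = 3. Therefore the treewidth is 3.

Treewidth 3.
One such decomposition:
Bags: B1 = {2, 3, 4, 5}  B2 = {0, 3, 4, 5}  B3 = {1, 3, 4, 5}
Tree: B1–B2, B2–B3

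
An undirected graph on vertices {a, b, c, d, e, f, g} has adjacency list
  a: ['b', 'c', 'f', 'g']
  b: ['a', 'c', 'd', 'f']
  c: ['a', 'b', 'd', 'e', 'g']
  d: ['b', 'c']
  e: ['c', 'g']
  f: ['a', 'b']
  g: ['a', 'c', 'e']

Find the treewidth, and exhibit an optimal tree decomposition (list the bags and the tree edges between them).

Each bag holds 3 vertices, so the decomposition has width 2, which upper-bounds the treewidth. On the other hand G contains the 3-clique {b, c, d}. A clique must lie in a single bag of any decomposition, so no decomposition can have width below 2. Therefore the treewidth is 2.

Treewidth 2.
One optimal decomposition is:
Bags: B1 = {a, b, c}  B2 = {a, c, g}  B3 = {b, c, d}  B4 = {c, e, g}  B5 = {a, b, f}
Tree: B1–B2, B1–B3, B2–B4, B1–B5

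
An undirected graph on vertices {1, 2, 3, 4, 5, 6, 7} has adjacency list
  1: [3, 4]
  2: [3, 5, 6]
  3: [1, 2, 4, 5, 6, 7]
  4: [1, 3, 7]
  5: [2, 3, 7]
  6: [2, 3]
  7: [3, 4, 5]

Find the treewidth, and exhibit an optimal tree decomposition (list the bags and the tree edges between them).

Treewidth 2.
One such decomposition:
Bags: B1 = {2, 3, 5}  B2 = {3, 5, 7}  B3 = {2, 3, 6}  B4 = {3, 4, 7}  B5 = {1, 3, 4}
Tree: B1–B2, B1–B3, B2–B4, B4–B5

Every bag has size at most 3, so the width is 3 − 1 = 2 and tw(G) ≤ 2. Conversely, {1, 3, 4} is a clique of size 3, and the vertices of any clique must share a bag in every tree decomposition; so some bag has ≥ 3 vertices and tw(G) ≥ 2. Combining the bounds, tw(G) = 2.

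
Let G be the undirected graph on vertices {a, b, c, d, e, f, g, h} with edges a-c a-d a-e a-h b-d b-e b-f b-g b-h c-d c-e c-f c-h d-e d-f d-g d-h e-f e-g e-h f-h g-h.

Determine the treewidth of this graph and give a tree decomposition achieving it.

Treewidth 4.
One optimal decomposition is:
Bags: B1 = {a, c, d, e, h}  B2 = {c, d, e, f, h}  B3 = {b, d, e, f, h}  B4 = {b, d, e, g, h}
Tree: B1–B2, B2–B3, B3–B4

Every bag has size at most 5, so the width is 5 − 1 = 4 and tw(G) ≤ 4. For the lower bound, the 5 vertices {b, d, e, g, h} are pairwise adjacent, and any tree decomposition puts a clique entirely inside one bag — forcing width ≥ 4. Therefore the treewidth is 4.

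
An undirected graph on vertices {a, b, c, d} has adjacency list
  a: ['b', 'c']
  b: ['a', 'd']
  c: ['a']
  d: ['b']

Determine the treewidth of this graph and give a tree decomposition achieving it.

Treewidth 1.
One optimal decomposition is:
Bags: B1 = {a, c}  B2 = {a, b}  B3 = {b, d}
Tree: B1–B2, B2–B3

Each bag holds 2 vertices, so the decomposition has width 1, which upper-bounds the treewidth. G has an edge, so its treewidth is at least 1. The upper and lower bounds meet at 1, so that is the treewidth.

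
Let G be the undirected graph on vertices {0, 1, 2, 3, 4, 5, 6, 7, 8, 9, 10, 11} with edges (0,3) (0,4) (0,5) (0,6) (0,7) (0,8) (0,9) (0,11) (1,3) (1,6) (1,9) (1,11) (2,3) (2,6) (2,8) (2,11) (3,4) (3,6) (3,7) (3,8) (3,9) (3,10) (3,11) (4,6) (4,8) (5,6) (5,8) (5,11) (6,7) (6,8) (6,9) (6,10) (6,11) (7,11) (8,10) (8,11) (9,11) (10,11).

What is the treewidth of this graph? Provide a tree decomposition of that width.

Treewidth 4.
One such decomposition:
Bags: B1 = {0, 3, 6, 8, 11}  B2 = {3, 6, 8, 10, 11}  B3 = {0, 3, 6, 9, 11}  B4 = {0, 3, 4, 6, 8}  B5 = {0, 5, 6, 8, 11}  B6 = {2, 3, 6, 8, 11}  B7 = {1, 3, 6, 9, 11}  B8 = {0, 3, 6, 7, 11}
Tree: B1–B2, B1–B3, B1–B4, B1–B5, B1–B6, B3–B7, B1–B8

The largest bag has 5 vertices, giving width 4; this decomposition certifies tw(G) ≤ 4. For the lower bound, the 5 vertices {0, 3, 6, 8, 11} are pairwise adjacent, and any tree decomposition puts a clique entirely inside one bag — forcing width ≥ 4. The upper and lower bounds meet at 4, so that is the treewidth.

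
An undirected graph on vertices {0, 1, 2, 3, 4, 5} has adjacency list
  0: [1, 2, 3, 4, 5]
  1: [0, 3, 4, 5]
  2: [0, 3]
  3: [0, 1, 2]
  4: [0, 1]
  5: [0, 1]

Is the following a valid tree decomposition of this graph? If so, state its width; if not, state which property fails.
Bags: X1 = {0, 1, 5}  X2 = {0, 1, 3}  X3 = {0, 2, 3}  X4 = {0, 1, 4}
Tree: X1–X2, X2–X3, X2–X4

Yes; width 2.

Vertex coverage: the bags together contain {0, 1, 2, 3, 4, 5}, the full vertex set. Edge coverage: each edge of G has both endpoints in at least one bag. Running intersection: for every vertex, the bags containing it form a connected subtree. All three properties hold, so this is a valid tree decomposition of width max|bag| − 1 = 2, and hence tw(G) ≤ 2.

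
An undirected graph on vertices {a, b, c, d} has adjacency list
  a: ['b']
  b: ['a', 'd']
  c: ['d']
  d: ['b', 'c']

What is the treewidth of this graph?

1

A width-1 tree decomposition is:
Bags: B1 = {a, b}  B2 = {b, d}  B3 = {c, d}
Tree: B1–B2, B2–B3
The largest bag has 2 vertices, giving width 1; this decomposition certifies tw(G) ≤ 1. Any graph with an edge has treewidth ≥ 1, and G has the edge b–a. The upper and lower bounds meet at 1, so that is the treewidth.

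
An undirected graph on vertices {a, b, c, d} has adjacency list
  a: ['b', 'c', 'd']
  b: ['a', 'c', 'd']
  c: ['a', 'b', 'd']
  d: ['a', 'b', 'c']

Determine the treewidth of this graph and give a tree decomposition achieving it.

Treewidth 3.
One such decomposition:
Bags: B1 = {a, b, c, d}
Tree: (single bag)

With just one bag of size 4, the width is 4 − 1 = 3, so tw(G) ≤ 3. For the lower bound, the 4 vertices {a, b, c, d} are pairwise adjacent, and any tree decomposition puts a clique entirely inside one bag — forcing width ≥ 3. Therefore the treewidth is 3.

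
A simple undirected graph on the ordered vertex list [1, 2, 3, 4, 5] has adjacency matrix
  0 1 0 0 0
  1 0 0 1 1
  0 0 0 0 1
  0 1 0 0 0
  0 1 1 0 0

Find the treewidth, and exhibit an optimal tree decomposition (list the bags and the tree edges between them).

The largest bag has 2 vertices, giving width 1; this decomposition certifies tw(G) ≤ 1. Any graph with an edge has treewidth ≥ 1, and G has the edge 5–2. Therefore the treewidth is 1.

Treewidth 1.
One optimal decomposition is:
Bags: B1 = {2, 5}  B2 = {3, 5}  B3 = {1, 2}  B4 = {2, 4}
Tree: B1–B2, B1–B3, B3–B4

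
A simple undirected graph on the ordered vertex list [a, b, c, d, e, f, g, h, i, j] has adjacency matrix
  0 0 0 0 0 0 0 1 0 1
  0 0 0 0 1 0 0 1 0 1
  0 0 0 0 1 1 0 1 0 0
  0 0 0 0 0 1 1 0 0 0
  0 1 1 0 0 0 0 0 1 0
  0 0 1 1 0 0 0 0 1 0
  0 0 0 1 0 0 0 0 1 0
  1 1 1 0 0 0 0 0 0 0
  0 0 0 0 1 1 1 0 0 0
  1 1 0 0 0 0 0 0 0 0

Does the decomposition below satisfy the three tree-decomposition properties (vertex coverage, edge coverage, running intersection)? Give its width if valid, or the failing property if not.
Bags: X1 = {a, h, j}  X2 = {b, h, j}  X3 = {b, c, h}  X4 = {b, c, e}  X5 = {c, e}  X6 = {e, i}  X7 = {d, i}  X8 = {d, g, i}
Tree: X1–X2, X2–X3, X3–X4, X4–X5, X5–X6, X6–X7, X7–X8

A tree decomposition must satisfy three properties: every vertex lies in some bag; for every edge, both endpoints lie together in some bag; and for every vertex, the bags containing it form a connected subtree. Here vertex f appears in no bag, so the decomposition is invalid.

No — vertex f appears in no bag.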